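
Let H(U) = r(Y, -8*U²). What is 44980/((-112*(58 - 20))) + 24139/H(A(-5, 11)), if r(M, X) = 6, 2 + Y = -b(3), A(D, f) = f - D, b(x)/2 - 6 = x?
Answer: 12808213/3192 ≈ 4012.6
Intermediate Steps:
b(x) = 12 + 2*x
Y = -20 (Y = -2 - (12 + 2*3) = -2 - (12 + 6) = -2 - 1*18 = -2 - 18 = -20)
H(U) = 6
44980/((-112*(58 - 20))) + 24139/H(A(-5, 11)) = 44980/((-112*(58 - 20))) + 24139/6 = 44980/((-112*38)) + 24139*(⅙) = 44980/(-4256) + 24139/6 = 44980*(-1/4256) + 24139/6 = -11245/1064 + 24139/6 = 12808213/3192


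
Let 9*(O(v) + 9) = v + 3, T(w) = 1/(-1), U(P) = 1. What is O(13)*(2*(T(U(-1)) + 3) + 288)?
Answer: -18980/9 ≈ -2108.9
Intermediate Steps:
T(w) = -1
O(v) = -26/3 + v/9 (O(v) = -9 + (v + 3)/9 = -9 + (3 + v)/9 = -9 + (⅓ + v/9) = -26/3 + v/9)
O(13)*(2*(T(U(-1)) + 3) + 288) = (-26/3 + (⅑)*13)*(2*(-1 + 3) + 288) = (-26/3 + 13/9)*(2*2 + 288) = -65*(4 + 288)/9 = -65/9*292 = -18980/9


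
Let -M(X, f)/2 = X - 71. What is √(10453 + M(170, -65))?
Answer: √10255 ≈ 101.27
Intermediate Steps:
M(X, f) = 142 - 2*X (M(X, f) = -2*(X - 71) = -2*(-71 + X) = 142 - 2*X)
√(10453 + M(170, -65)) = √(10453 + (142 - 2*170)) = √(10453 + (142 - 340)) = √(10453 - 198) = √10255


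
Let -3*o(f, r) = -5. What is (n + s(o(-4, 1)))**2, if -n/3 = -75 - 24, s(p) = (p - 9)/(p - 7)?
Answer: 5697769/64 ≈ 89028.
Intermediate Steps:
o(f, r) = 5/3 (o(f, r) = -1/3*(-5) = 5/3)
s(p) = (-9 + p)/(-7 + p)
n = 297 (n = -3*(-75 - 24) = -3*(-99) = 297)
(n + s(o(-4, 1)))**2 = (297 + (-9 + 5/3)/(-7 + 5/3))**2 = (297 - 22/3/(-16/3))**2 = (297 - 3/16*(-22/3))**2 = (297 + 11/8)**2 = (2387/8)**2 = 5697769/64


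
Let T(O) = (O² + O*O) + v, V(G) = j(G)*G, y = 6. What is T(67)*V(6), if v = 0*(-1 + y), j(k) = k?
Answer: 323208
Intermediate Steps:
v = 0 (v = 0*(-1 + 6) = 0*5 = 0)
V(G) = G² (V(G) = G*G = G²)
T(O) = 2*O² (T(O) = (O² + O*O) + 0 = (O² + O²) + 0 = 2*O² + 0 = 2*O²)
T(67)*V(6) = (2*67²)*6² = (2*4489)*36 = 8978*36 = 323208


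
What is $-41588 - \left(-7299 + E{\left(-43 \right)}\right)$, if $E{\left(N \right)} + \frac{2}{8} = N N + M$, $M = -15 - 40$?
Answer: $- \frac{144331}{4} \approx -36083.0$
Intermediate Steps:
$M = -55$
$E{\left(N \right)} = - \frac{221}{4} + N^{2}$ ($E{\left(N \right)} = - \frac{1}{4} + \left(N N - 55\right) = - \frac{1}{4} + \left(N^{2} - 55\right) = - \frac{1}{4} + \left(-55 + N^{2}\right) = - \frac{221}{4} + N^{2}$)
$-41588 - \left(-7299 + E{\left(-43 \right)}\right) = -41588 + \left(7299 - \left(- \frac{221}{4} + \left(-43\right)^{2}\right)\right) = -41588 + \left(7299 - \left(- \frac{221}{4} + 1849\right)\right) = -41588 + \left(7299 - \frac{7175}{4}\right) = -41588 + \frac{22021}{4} = - \frac{144331}{4}$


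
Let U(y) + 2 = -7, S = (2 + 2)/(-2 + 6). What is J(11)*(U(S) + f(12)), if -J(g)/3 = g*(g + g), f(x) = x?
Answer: -2178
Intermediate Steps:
S = 1 (S = 4/4 = 4*(1/4) = 1)
J(g) = -6*g**2 (J(g) = -3*g*(g + g) = -3*g*2*g = -6*g**2)
U(y) = -9 (U(y) = -2 - 7 = -9)
J(11)*(U(S) + f(12)) = (-6*11**2)*(-9 + 12) = -6*121*3 = -726*3 = -2178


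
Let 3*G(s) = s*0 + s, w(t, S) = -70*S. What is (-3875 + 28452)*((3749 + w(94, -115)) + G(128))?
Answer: 873097925/3 ≈ 2.9103e+8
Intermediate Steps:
G(s) = s/3 (G(s) = (s*0 + s)/3 = (0 + s)/3 = s/3)
(-3875 + 28452)*((3749 + w(94, -115)) + G(128)) = (-3875 + 28452)*((3749 - 70*(-115)) + (1/3)*128) = 24577*((3749 + 8050) + 128/3) = 24577*(11799 + 128/3) = 24577*(35525/3) = 873097925/3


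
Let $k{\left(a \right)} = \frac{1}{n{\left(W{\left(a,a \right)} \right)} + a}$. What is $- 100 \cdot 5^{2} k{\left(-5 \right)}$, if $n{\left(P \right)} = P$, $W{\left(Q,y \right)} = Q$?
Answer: $250$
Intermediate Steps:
$k{\left(a \right)} = \frac{1}{2 a}$ ($k{\left(a \right)} = \frac{1}{a + a} = \frac{1}{2 a}$)
$- 100 \cdot 5^{2} k{\left(-5 \right)} = - 100 \cdot 5^{2} \frac{1}{2 \left(-5\right)} = \left(-100\right) 25 \cdot \frac{1}{2} \left(- \frac{1}{5}\right) = \left(-2500\right) \left(- \frac{1}{10}\right) = 250$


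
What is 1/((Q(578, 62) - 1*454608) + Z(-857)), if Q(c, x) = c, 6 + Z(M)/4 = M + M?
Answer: -1/460910 ≈ -2.1696e-6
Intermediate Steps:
Z(M) = -24 + 8*M (Z(M) = -24 + 4*(M + M) = -24 + 4*(2*M) = -24 + 8*M)
1/((Q(578, 62) - 1*454608) + Z(-857)) = 1/((578 - 1*454608) + (-24 + 8*(-857))) = 1/((578 - 454608) + (-24 - 6856)) = 1/(-454030 - 6880) = 1/(-460910) = -1/460910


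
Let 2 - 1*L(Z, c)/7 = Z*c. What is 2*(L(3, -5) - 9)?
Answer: 220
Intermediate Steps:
L(Z, c) = 14 - 7*Z*c
2*(L(3, -5) - 9) = 2*((14 - 7*3*(-5)) - 9) = 2*((14 + 105) - 9) = 2*(119 - 9) = 2*110 = 220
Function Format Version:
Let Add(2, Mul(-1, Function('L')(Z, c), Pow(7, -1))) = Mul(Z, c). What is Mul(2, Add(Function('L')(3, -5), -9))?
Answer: 220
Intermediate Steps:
Function('L')(Z, c) = Add(14, Mul(-7, Z, c)) (Function('L')(Z, c) = Add(14, Mul(-7, Mul(Z, c))) = Add(14, Mul(-7, Z, c)))
Mul(2, Add(Function('L')(3, -5), -9)) = Mul(2, Add(Add(14, Mul(-7, 3, -5)), -9)) = Mul(2, Add(Add(14, 105), -9)) = Mul(2, Add(119, -9)) = Mul(2, 110) = 220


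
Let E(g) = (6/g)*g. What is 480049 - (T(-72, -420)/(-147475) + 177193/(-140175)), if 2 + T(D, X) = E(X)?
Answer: 79389975801572/165378465 ≈ 4.8005e+5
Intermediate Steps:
E(g) = 6
T(D, X) = 4 (T(D, X) = -2 + 6 = 4)
480049 - (T(-72, -420)/(-147475) + 177193/(-140175)) = 480049 - (4/(-147475) + 177193/(-140175)) = 480049 - (4*(-1/147475) + 177193*(-1/140175)) = 480049 - (-4/147475 - 177193/140175) = 480049 - 1*(-209056787/165378465) = 480049 + 209056787/165378465 = 79389975801572/165378465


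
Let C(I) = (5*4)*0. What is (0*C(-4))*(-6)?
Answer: 0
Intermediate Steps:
C(I) = 0 (C(I) = 20*0 = 0)
(0*C(-4))*(-6) = (0*0)*(-6) = 0*(-6) = 0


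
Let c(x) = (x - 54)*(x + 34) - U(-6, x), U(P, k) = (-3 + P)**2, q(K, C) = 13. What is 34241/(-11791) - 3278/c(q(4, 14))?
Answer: -15052515/11838164 ≈ -1.2715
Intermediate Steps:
c(x) = -81 + (-54 + x)*(34 + x) (c(x) = (x - 54)*(x + 34) - (-3 - 6)**2 = (-54 + x)*(34 + x) - 1*(-9)**2 = (-54 + x)*(34 + x) - 1*81 = (-54 + x)*(34 + x) - 81 = -81 + (-54 + x)*(34 + x))
34241/(-11791) - 3278/c(q(4, 14)) = 34241/(-11791) - 3278/(-1917 + 13**2 - 20*13) = 34241*(-1/11791) - 3278/(-1917 + 169 - 260) = -34241/11791 - 3278/(-2008) = -34241/11791 - 3278*(-1/2008) = -34241/11791 + 1639/1004 = -15052515/11838164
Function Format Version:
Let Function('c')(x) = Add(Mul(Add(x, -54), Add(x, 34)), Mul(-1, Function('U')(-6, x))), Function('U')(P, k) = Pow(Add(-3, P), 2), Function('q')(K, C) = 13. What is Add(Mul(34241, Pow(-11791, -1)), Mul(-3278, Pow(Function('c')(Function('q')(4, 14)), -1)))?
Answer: Rational(-15052515, 11838164) ≈ -1.2715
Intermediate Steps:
Function('c')(x) = Add(-81, Mul(Add(-54, x), Add(34, x))) (Function('c')(x) = Add(Mul(Add(x, -54), Add(x, 34)), Mul(-1, Pow(Add(-3, -6), 2))) = Add(Mul(Add(-54, x), Add(34, x)), Mul(-1, Pow(-9, 2))) = Add(Mul(Add(-54, x), Add(34, x)), Mul(-1, 81)) = Add(Mul(Add(-54, x), Add(34, x)), -81) = Add(-81, Mul(Add(-54, x), Add(34, x))))
Add(Mul(34241, Pow(-11791, -1)), Mul(-3278, Pow(Function('c')(Function('q')(4, 14)), -1))) = Add(Mul(34241, Pow(-11791, -1)), Mul(-3278, Pow(Add(-1917, Pow(13, 2), Mul(-20, 13)), -1))) = Add(Mul(34241, Rational(-1, 11791)), Mul(-3278, Pow(Add(-1917, 169, -260), -1))) = Add(Rational(-34241, 11791), Mul(-3278, Pow(-2008, -1))) = Add(Rational(-34241, 11791), Mul(-3278, Rational(-1, 2008))) = Add(Rational(-34241, 11791), Rational(1639, 1004)) = Rational(-15052515, 11838164)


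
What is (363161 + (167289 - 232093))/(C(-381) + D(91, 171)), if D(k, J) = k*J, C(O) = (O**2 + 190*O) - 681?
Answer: 298357/87651 ≈ 3.4039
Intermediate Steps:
C(O) = -681 + O**2 + 190*O
D(k, J) = J*k
(363161 + (167289 - 232093))/(C(-381) + D(91, 171)) = (363161 + (167289 - 232093))/((-681 + (-381)**2 + 190*(-381)) + 171*91) = (363161 - 64804)/((-681 + 145161 - 72390) + 15561) = 298357/(72090 + 15561) = 298357/87651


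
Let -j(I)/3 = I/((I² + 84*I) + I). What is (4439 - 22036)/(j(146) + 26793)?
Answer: -1354969/2063060 ≈ -0.65678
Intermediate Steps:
j(I) = -3*I/(I² + 85*I) (j(I) = -3*I/((I² + 84*I) + I) = -3*I/(I² + 85*I))
(4439 - 22036)/(j(146) + 26793) = (4439 - 22036)/(-3/(85 + 146) + 26793) = -17597/(-3/231 + 26793) = -17597/(-3*1/231 + 26793) = -17597/(-1/77 + 26793) = -17597/2063060/77 = -17597*77/2063060 = -1354969/2063060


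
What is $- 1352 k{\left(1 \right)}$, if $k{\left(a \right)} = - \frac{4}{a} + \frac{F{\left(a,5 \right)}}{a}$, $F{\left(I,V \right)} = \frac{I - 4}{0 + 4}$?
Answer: $6422$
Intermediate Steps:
$F{\left(I,V \right)} = -1 + \frac{I}{4}$ ($F{\left(I,V \right)} = \frac{-4 + I}{4} = \left(-4 + I\right) \frac{1}{4} = -1 + \frac{I}{4}$)
$k{\left(a \right)} = - \frac{4}{a} + \frac{-1 + \frac{a}{4}}{a}$
$- 1352 k{\left(1 \right)} = - 1352 \frac{-20 + 1}{4 \cdot 1} = - 1352 \cdot \frac{1}{4} \cdot 1 \left(-19\right) = \left(-1352\right) \left(- \frac{19}{4}\right) = 6422$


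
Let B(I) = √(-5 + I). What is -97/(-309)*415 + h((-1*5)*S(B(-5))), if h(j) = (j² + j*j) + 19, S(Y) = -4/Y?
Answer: 21406/309 ≈ 69.275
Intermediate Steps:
h(j) = 19 + 2*j² (h(j) = (j² + j²) + 19 = 2*j² + 19 = 19 + 2*j²)
-97/(-309)*415 + h((-1*5)*S(B(-5))) = -97/(-309)*415 + (19 + 2*((-1*5)*(-4/√(-5 - 5)))²) = -97*(-1/309)*415 + (19 + 2*(-(-20)/(√(-10)))²) = (97/309)*415 + (19 + 2*(-(-20)/(I*√10))²) = 40255/309 + (19 + 2*(-(-20)*(-I*√10/10))²) = 40255/309 + (19 + 2*(-2*I*√10)²) = 40255/309 + (19 + 2*(-40)) = 40255/309 + (19 - 80) = 40255/309 - 61 = 21406/309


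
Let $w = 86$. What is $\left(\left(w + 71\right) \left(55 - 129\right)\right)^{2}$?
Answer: $134977924$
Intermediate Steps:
$\left(\left(w + 71\right) \left(55 - 129\right)\right)^{2} = \left(\left(86 + 71\right) \left(55 - 129\right)\right)^{2} = \left(157 \left(-74\right)\right)^{2} = \left(-11618\right)^{2} = 134977924$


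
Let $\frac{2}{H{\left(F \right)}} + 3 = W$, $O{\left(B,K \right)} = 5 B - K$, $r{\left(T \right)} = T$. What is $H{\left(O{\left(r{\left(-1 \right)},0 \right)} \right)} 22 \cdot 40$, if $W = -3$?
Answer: $- \frac{880}{3} \approx -293.33$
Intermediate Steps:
$O{\left(B,K \right)} = - K + 5 B$
$H{\left(F \right)} = - \frac{1}{3}$ ($H{\left(F \right)} = \frac{2}{-3 - 3} = \frac{2}{-6} = 2 \left(- \frac{1}{6}\right) = - \frac{1}{3}$)
$H{\left(O{\left(r{\left(-1 \right)},0 \right)} \right)} 22 \cdot 40 = \left(- \frac{1}{3}\right) 22 \cdot 40 = \left(- \frac{22}{3}\right) 40 = - \frac{880}{3}$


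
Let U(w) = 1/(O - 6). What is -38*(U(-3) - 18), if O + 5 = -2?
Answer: 8930/13 ≈ 686.92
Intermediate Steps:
O = -7 (O = -5 - 2 = -7)
U(w) = -1/13 (U(w) = 1/(-7 - 6) = 1/(-13) = -1/13)
-38*(U(-3) - 18) = -38*(-1/13 - 18) = -38*(-235/13) = 8930/13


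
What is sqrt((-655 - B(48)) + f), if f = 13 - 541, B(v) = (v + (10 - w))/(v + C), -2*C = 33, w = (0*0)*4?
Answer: I*sqrt(522515)/21 ≈ 34.422*I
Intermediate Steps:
w = 0 (w = 0*4 = 0)
C = -33/2 (C = -1/2*33 = -33/2 ≈ -16.500)
B(v) = (10 + v)/(-33/2 + v) (B(v) = (v + (10 - 1*0))/(v - 33/2) = (v + (10 + 0))/(-33/2 + v) = (v + 10)/(-33/2 + v) = (10 + v)/(-33/2 + v))
f = -528
sqrt((-655 - B(48)) + f) = sqrt((-655 - 2*(10 + 48)/(-33 + 2*48)) - 528) = sqrt((-655 - 2*58/(-33 + 96)) - 528) = sqrt((-655 - 2*58/63) - 528) = sqrt((-655 - 1*116/63) - 528) = sqrt((-655 - 116/63) - 528) = sqrt(-41381/63 - 528) = sqrt(-74645/63) = I*sqrt(522515)/21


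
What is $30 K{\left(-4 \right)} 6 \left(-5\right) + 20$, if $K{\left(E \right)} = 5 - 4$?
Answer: $-880$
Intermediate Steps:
$K{\left(E \right)} = 1$ ($K{\left(E \right)} = 5 - 4 = 1$)
$30 K{\left(-4 \right)} 6 \left(-5\right) + 20 = 30 \cdot 1 \cdot 6 \left(-5\right) + 20 = 30 \cdot 6 \left(-5\right) + 20 = 30 \left(-30\right) + 20 = -900 + 20 = -880$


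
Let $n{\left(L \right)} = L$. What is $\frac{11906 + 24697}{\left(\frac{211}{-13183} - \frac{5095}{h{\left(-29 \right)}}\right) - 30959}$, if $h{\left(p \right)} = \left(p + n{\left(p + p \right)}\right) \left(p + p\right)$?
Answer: $- \frac{2434883463054}{2059504811953} \approx -1.1823$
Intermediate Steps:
$h{\left(p \right)} = 6 p^{2}$ ($h{\left(p \right)} = \left(p + \left(p + p\right)\right) \left(p + p\right) = \left(p + 2 p\right) 2 p = 3 p 2 p = 6 p^{2}$)
$\frac{11906 + 24697}{\left(\frac{211}{-13183} - \frac{5095}{h{\left(-29 \right)}}\right) - 30959} = \frac{11906 + 24697}{\left(\frac{211}{-13183} - \frac{5095}{6 \left(-29\right)^{2}}\right) - 30959} = \frac{36603}{\left(211 \left(- \frac{1}{13183}\right) - \frac{5095}{6 \cdot 841}\right) - 30959} = \frac{36603}{\left(- \frac{211}{13183} - \frac{5095}{5046}\right) - 30959} = \frac{36603}{- \frac{68232091}{66521418} - 30959} = \frac{36603}{- \frac{2059504811953}{66521418}} = 36603 \left(- \frac{66521418}{2059504811953}\right) = - \frac{2434883463054}{2059504811953}$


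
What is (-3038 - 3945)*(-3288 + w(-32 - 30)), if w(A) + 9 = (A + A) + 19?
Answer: 23756166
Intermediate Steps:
w(A) = 10 + 2*A (w(A) = -9 + ((A + A) + 19) = -9 + (2*A + 19) = -9 + (19 + 2*A) = 10 + 2*A)
(-3038 - 3945)*(-3288 + w(-32 - 30)) = (-3038 - 3945)*(-3288 + (10 + 2*(-32 - 30))) = -6983*(-3288 + (10 + 2*(-62))) = -6983*(-3288 + (10 - 124)) = -6983*(-3288 - 114) = -6983*(-3402) = 23756166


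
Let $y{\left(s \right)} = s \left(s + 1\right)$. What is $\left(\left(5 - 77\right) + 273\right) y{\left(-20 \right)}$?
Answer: $76380$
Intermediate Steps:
$y{\left(s \right)} = s \left(1 + s\right)$
$\left(\left(5 - 77\right) + 273\right) y{\left(-20 \right)} = \left(\left(5 - 77\right) + 273\right) \left(- 20 \left(1 - 20\right)\right) = \left(\left(5 - 77\right) + 273\right) \left(\left(-20\right) \left(-19\right)\right) = \left(-72 + 273\right) 380 = 201 \cdot 380 = 76380$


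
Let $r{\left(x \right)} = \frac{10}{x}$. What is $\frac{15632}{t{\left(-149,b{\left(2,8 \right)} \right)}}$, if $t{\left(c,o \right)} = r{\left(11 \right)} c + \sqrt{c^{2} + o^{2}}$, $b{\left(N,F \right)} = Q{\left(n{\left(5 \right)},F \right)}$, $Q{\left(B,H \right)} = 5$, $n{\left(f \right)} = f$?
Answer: $\frac{128104240}{234623} + \frac{945736 \sqrt{22226}}{234623} \approx 1146.9$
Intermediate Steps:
$b{\left(N,F \right)} = 5$
$t{\left(c,o \right)} = \sqrt{c^{2} + o^{2}} + \frac{10 c}{11}$ ($t{\left(c,o \right)} = \frac{10}{11} c + \sqrt{c^{2} + o^{2}} = 10 \cdot \frac{1}{11} c + \sqrt{c^{2} + o^{2}} = \frac{10 c}{11} + \sqrt{c^{2} + o^{2}} = \sqrt{c^{2} + o^{2}} + \frac{10 c}{11}$)
$\frac{15632}{t{\left(-149,b{\left(2,8 \right)} \right)}} = \frac{15632}{\sqrt{\left(-149\right)^{2} + 5^{2}} + \frac{10}{11} \left(-149\right)} = \frac{15632}{\sqrt{22201 + 25} - \frac{1490}{11}} = \frac{15632}{\sqrt{22226} - \frac{1490}{11}} = \frac{15632}{- \frac{1490}{11} + \sqrt{22226}}$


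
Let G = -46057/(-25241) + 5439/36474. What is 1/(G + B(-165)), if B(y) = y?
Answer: -306880078/50029489931 ≈ -0.0061340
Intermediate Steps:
G = 605722939/306880078 (G = -46057*(-1/25241) + 5439*(1/36474) = 46057/25241 + 1813/12158 = 605722939/306880078 ≈ 1.9738)
1/(G + B(-165)) = 1/(605722939/306880078 - 165) = 1/(-50029489931/306880078) = -306880078/50029489931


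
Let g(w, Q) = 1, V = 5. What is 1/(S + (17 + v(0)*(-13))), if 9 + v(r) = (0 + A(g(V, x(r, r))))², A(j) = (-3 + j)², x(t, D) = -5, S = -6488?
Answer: -1/6562 ≈ -0.00015239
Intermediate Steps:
v(r) = 7 (v(r) = -9 + (0 + (-3 + 1)²)² = -9 + (0 + (-2)²)² = -9 + (0 + 4)² = -9 + 4² = -9 + 16 = 7)
1/(S + (17 + v(0)*(-13))) = 1/(-6488 + (17 + 7*(-13))) = 1/(-6488 + (17 - 91)) = 1/(-6488 - 74) = 1/(-6562) = -1/6562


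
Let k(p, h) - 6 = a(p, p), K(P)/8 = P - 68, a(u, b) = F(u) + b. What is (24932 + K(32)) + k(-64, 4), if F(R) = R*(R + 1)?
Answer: 28618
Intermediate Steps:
F(R) = R*(1 + R)
a(u, b) = b + u*(1 + u) (a(u, b) = u*(1 + u) + b = b + u*(1 + u))
K(P) = -544 + 8*P (K(P) = 8*(P - 68) = 8*(-68 + P) = -544 + 8*P)
k(p, h) = 6 + p + p*(1 + p) (k(p, h) = 6 + (p + p*(1 + p)) = 6 + p + p*(1 + p))
(24932 + K(32)) + k(-64, 4) = (24932 + (-544 + 8*32)) + (6 - 64 - 64*(1 - 64)) = (24932 + (-544 + 256)) + (6 - 64 - 64*(-63)) = (24932 - 288) + (6 - 64 + 4032) = 24644 + 3974 = 28618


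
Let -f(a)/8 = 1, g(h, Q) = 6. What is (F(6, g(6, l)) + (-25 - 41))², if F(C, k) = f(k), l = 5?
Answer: 5476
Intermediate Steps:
f(a) = -8 (f(a) = -8*1 = -8)
F(C, k) = -8
(F(6, g(6, l)) + (-25 - 41))² = (-8 + (-25 - 41))² = (-8 - 66)² = (-74)² = 5476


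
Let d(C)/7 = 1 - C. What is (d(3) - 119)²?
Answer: 17689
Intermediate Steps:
d(C) = 7 - 7*C (d(C) = 7*(1 - C) = 7 - 7*C)
(d(3) - 119)² = ((7 - 7*3) - 119)² = ((7 - 21) - 119)² = (-14 - 119)² = (-133)² = 17689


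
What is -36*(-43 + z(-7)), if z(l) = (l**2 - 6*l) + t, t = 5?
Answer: -1908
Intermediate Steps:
z(l) = 5 + l**2 - 6*l (z(l) = (l**2 - 6*l) + 5 = 5 + l**2 - 6*l)
-36*(-43 + z(-7)) = -36*(-43 + (5 + (-7)**2 - 6*(-7))) = -36*(-43 + (5 + 49 + 42)) = -36*(-43 + 96) = -36*53 = -1908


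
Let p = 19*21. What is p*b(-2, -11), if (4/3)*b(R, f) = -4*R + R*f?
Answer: 17955/2 ≈ 8977.5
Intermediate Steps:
p = 399
b(R, f) = -3*R + 3*R*f/4 (b(R, f) = 3*(-4*R + R*f)/4 = -3*R + 3*R*f/4)
p*b(-2, -11) = 399*((¾)*(-2)*(-4 - 11)) = 399*((¾)*(-2)*(-15)) = 399*(45/2) = 17955/2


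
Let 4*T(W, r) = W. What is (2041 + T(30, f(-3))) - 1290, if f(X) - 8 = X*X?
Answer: 1517/2 ≈ 758.50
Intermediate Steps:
f(X) = 8 + X**2 (f(X) = 8 + X*X = 8 + X**2)
T(W, r) = W/4
(2041 + T(30, f(-3))) - 1290 = (2041 + (1/4)*30) - 1290 = (2041 + 15/2) - 1290 = 4097/2 - 1290 = 1517/2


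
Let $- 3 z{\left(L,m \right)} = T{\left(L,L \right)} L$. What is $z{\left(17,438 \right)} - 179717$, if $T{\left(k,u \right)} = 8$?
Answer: $- \frac{539287}{3} \approx -1.7976 \cdot 10^{5}$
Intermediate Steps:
$z{\left(L,m \right)} = - \frac{8 L}{3}$
$z{\left(17,438 \right)} - 179717 = \left(- \frac{8}{3}\right) 17 - 179717 = - \frac{136}{3} - 179717 = - \frac{539287}{3}$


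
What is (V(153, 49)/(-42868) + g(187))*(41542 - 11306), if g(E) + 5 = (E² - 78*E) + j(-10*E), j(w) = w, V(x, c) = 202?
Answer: 5997316208778/10717 ≈ 5.5961e+8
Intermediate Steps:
g(E) = -5 + E² - 88*E (g(E) = -5 + ((E² - 78*E) - 10*E) = -5 + (E² - 88*E) = -5 + E² - 88*E)
(V(153, 49)/(-42868) + g(187))*(41542 - 11306) = (202/(-42868) + (-5 + 187² - 88*187))*(41542 - 11306) = (202*(-1/42868) + (-5 + 34969 - 16456))*30236 = (-101/21434 + 18508)*30236 = (396700371/21434)*30236 = 5997316208778/10717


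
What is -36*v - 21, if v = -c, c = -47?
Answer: -1713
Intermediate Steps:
v = 47 (v = -1*(-47) = 47)
-36*v - 21 = -36*47 - 21 = -1692 - 21 = -1713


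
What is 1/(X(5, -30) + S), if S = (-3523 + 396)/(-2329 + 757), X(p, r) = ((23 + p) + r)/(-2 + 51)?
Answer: 77028/150079 ≈ 0.51325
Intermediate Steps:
X(p, r) = 23/49 + p/49 + r/49 (X(p, r) = (23 + p + r)/49 = (23 + p + r)*(1/49) = 23/49 + p/49 + r/49)
S = 3127/1572 (S = -3127/(-1572) = -3127*(-1/1572) = 3127/1572 ≈ 1.9892)
1/(X(5, -30) + S) = 1/((23/49 + (1/49)*5 + (1/49)*(-30)) + 3127/1572) = 1/((23/49 + 5/49 - 30/49) + 3127/1572) = 1/(-2/49 + 3127/1572) = 1/(150079/77028) = 77028/150079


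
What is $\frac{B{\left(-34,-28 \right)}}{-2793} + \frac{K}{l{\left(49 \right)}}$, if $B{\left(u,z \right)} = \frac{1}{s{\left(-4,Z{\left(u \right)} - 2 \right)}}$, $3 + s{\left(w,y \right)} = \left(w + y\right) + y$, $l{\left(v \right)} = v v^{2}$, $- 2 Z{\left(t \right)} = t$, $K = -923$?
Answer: $- \frac{1212454}{154237839} \approx -0.0078609$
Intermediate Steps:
$Z{\left(t \right)} = - \frac{t}{2}$
$l{\left(v \right)} = v^{3}$
$s{\left(w,y \right)} = -3 + w + 2 y$ ($s{\left(w,y \right)} = -3 + \left(\left(w + y\right) + y\right) = -3 + \left(w + 2 y\right) = -3 + w + 2 y$)
$B{\left(u,z \right)} = \frac{1}{-11 - u}$ ($B{\left(u,z \right)} = \frac{1}{-3 - 4 + 2 \left(- \frac{u}{2} - 2\right)} = \frac{1}{-3 - 4 + 2 \left(-2 - \frac{u}{2}\right)} = \frac{1}{-3 - 4 - \left(4 + u\right)} = \frac{1}{-11 - u}$)
$\frac{B{\left(-34,-28 \right)}}{-2793} + \frac{K}{l{\left(49 \right)}} = \frac{1}{\left(-11 - -34\right) \left(-2793\right)} - \frac{923}{49^{3}} = \frac{1}{-11 + 34} \left(- \frac{1}{2793}\right) - \frac{923}{117649} = \frac{1}{23} \left(- \frac{1}{2793}\right) - \frac{923}{117649} = - \frac{1}{64239} - \frac{923}{117649} = - \frac{1212454}{154237839}$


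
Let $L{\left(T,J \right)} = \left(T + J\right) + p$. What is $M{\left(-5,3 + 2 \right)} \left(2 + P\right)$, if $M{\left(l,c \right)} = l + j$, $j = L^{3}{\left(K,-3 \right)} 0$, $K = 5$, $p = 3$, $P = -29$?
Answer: $135$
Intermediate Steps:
$L{\left(T,J \right)} = 3 + J + T$ ($L{\left(T,J \right)} = \left(T + J\right) + 3 = \left(J + T\right) + 3 = 3 + J + T$)
$j = 0$ ($j = \left(3 - 3 + 5\right)^{3} \cdot 0 = 5^{3} \cdot 0 = 125 \cdot 0 = 0$)
$M{\left(l,c \right)} = l$ ($M{\left(l,c \right)} = l + 0 = l$)
$M{\left(-5,3 + 2 \right)} \left(2 + P\right) = - 5 \left(2 - 29\right) = \left(-5\right) \left(-27\right) = 135$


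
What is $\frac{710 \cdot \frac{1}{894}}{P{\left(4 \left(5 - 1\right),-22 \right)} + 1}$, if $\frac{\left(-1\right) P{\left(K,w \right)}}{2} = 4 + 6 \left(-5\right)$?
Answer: $\frac{355}{23691} \approx 0.014985$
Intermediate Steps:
$P{\left(K,w \right)} = 52$ ($P{\left(K,w \right)} = - 2 \left(4 + 6 \left(-5\right)\right) = - 2 \left(4 - 30\right) = \left(-2\right) \left(-26\right) = 52$)
$\frac{710 \cdot \frac{1}{894}}{P{\left(4 \left(5 - 1\right),-22 \right)} + 1} = \frac{710 \cdot \frac{1}{894}}{52 + 1} = \frac{710 \cdot \frac{1}{894}}{53} = \frac{355}{447} \cdot \frac{1}{53} = \frac{355}{23691}$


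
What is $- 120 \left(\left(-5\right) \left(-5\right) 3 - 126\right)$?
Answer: $6120$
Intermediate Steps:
$- 120 \left(\left(-5\right) \left(-5\right) 3 - 126\right) = - 120 \left(25 \cdot 3 - 126\right) = - 120 \left(75 - 126\right) = \left(-120\right) \left(-51\right) = 6120$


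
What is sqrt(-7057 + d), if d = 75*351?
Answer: 2*sqrt(4817) ≈ 138.81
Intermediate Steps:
d = 26325
sqrt(-7057 + d) = sqrt(-7057 + 26325) = sqrt(19268) = 2*sqrt(4817)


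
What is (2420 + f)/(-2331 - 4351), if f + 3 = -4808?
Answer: 2391/6682 ≈ 0.35783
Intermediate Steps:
f = -4811 (f = -3 - 4808 = -4811)
(2420 + f)/(-2331 - 4351) = (2420 - 4811)/(-2331 - 4351) = -2391/(-6682) = -2391*(-1/6682) = 2391/6682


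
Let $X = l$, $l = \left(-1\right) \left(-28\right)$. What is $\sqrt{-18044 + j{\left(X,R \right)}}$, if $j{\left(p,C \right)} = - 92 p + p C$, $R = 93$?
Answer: $4 i \sqrt{1126} \approx 134.22 i$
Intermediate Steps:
$l = 28$
$X = 28$
$j{\left(p,C \right)} = - 92 p + C p$
$\sqrt{-18044 + j{\left(X,R \right)}} = \sqrt{-18044 + 28 \left(-92 + 93\right)} = \sqrt{-18044 + 28 \cdot 1} = \sqrt{-18044 + 28} = \sqrt{-18016} = 4 i \sqrt{1126}$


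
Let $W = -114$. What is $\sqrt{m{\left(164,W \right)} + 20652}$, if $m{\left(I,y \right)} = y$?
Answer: $3 \sqrt{2282} \approx 143.31$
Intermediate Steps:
$\sqrt{m{\left(164,W \right)} + 20652} = \sqrt{-114 + 20652} = \sqrt{20538} = 3 \sqrt{2282}$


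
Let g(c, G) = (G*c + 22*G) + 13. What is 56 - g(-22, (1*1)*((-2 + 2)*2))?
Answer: 43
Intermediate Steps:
g(c, G) = 13 + 22*G + G*c (g(c, G) = (22*G + G*c) + 13 = 13 + 22*G + G*c)
56 - g(-22, (1*1)*((-2 + 2)*2)) = 56 - (13 + 22*((1*1)*((-2 + 2)*2)) + ((1*1)*((-2 + 2)*2))*(-22)) = 56 - (13 + 22*(1*(0*2)) + (1*(0*2))*(-22)) = 56 - (13 + 22*(1*0) + (1*0)*(-22)) = 56 - (13 + 22*0 + 0*(-22)) = 56 - (13 + 0 + 0) = 56 - 1*13 = 56 - 13 = 43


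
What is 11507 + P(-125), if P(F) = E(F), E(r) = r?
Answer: 11382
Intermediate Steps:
P(F) = F
11507 + P(-125) = 11507 - 125 = 11382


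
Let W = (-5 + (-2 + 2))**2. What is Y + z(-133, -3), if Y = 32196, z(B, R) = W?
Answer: 32221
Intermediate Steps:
W = 25 (W = (-5 + 0)**2 = (-5)**2 = 25)
z(B, R) = 25
Y + z(-133, -3) = 32196 + 25 = 32221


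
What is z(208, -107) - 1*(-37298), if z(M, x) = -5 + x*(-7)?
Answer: 38042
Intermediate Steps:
z(M, x) = -5 - 7*x
z(208, -107) - 1*(-37298) = (-5 - 7*(-107)) - 1*(-37298) = (-5 + 749) + 37298 = 744 + 37298 = 38042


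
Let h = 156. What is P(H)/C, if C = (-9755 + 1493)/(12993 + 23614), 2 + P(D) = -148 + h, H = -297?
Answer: -36607/1377 ≈ -26.585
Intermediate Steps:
P(D) = 6 (P(D) = -2 + (-148 + 156) = -2 + 8 = 6)
C = -8262/36607 ≈ -0.22569
P(H)/C = 6/(-8262/36607) = 6*(-36607/8262) = -36607/1377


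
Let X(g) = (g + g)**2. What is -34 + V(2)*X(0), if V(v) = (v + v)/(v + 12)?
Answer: -34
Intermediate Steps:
X(g) = 4*g**2 (X(g) = (2*g)**2 = 4*g**2)
V(v) = 2*v/(12 + v) (V(v) = (2*v)/(12 + v) = 2*v/(12 + v))
-34 + V(2)*X(0) = -34 + (2*2/(12 + 2))*(4*0**2) = -34 + (2*2/14)*(4*0) = -34 + (2*2*(1/14))*0 = -34 + (2/7)*0 = -34 + 0 = -34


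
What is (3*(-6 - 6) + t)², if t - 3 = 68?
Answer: 1225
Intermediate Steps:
t = 71 (t = 3 + 68 = 71)
(3*(-6 - 6) + t)² = (3*(-6 - 6) + 71)² = (3*(-12) + 71)² = (-36 + 71)² = 35² = 1225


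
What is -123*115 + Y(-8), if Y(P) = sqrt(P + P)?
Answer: -14145 + 4*I ≈ -14145.0 + 4.0*I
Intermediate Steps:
Y(P) = sqrt(2)*sqrt(P) (Y(P) = sqrt(2*P) = sqrt(2)*sqrt(P))
-123*115 + Y(-8) = -123*115 + sqrt(2)*sqrt(-8) = -14145 + sqrt(2)*(2*I*sqrt(2)) = -14145 + 4*I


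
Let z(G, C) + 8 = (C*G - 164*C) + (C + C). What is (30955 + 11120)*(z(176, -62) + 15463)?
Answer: 613748025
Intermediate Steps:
z(G, C) = -8 - 162*C + C*G (z(G, C) = -8 + ((C*G - 164*C) + (C + C)) = -8 + ((-164*C + C*G) + 2*C) = -8 + (-162*C + C*G) = -8 - 162*C + C*G)
(30955 + 11120)*(z(176, -62) + 15463) = (30955 + 11120)*((-8 - 162*(-62) - 62*176) + 15463) = 42075*((-8 + 10044 - 10912) + 15463) = 42075*(-876 + 15463) = 42075*14587 = 613748025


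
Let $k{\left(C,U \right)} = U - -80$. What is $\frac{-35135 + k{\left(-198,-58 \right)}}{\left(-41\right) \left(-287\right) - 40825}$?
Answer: $\frac{35113}{29058} \approx 1.2084$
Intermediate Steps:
$k{\left(C,U \right)} = 80 + U$ ($k{\left(C,U \right)} = U + 80 = 80 + U$)
$\frac{-35135 + k{\left(-198,-58 \right)}}{\left(-41\right) \left(-287\right) - 40825} = \frac{-35135 + \left(80 - 58\right)}{\left(-41\right) \left(-287\right) - 40825} = \frac{-35135 + 22}{11767 - 40825} = - \frac{35113}{-29058} = \left(-35113\right) \left(- \frac{1}{29058}\right) = \frac{35113}{29058}$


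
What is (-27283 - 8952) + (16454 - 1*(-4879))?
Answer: -14902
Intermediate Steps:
(-27283 - 8952) + (16454 - 1*(-4879)) = -36235 + (16454 + 4879) = -36235 + 21333 = -14902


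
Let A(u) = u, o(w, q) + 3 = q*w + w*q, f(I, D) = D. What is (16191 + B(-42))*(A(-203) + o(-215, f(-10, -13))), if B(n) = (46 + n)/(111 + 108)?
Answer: 19090764872/219 ≈ 8.7172e+7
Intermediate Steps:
B(n) = 46/219 + n/219 (B(n) = (46 + n)/219 = (46 + n)*(1/219) = 46/219 + n/219)
o(w, q) = -3 + 2*q*w (o(w, q) = -3 + (q*w + w*q) = -3 + (q*w + q*w) = -3 + 2*q*w)
(16191 + B(-42))*(A(-203) + o(-215, f(-10, -13))) = (16191 + (46/219 + (1/219)*(-42)))*(-203 + (-3 + 2*(-13)*(-215))) = (16191 + (46/219 - 14/73))*(-203 + (-3 + 5590)) = (16191 + 4/219)*(-203 + 5587) = (3545833/219)*5384 = 19090764872/219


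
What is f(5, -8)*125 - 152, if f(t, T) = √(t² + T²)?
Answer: -152 + 125*√89 ≈ 1027.2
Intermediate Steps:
f(t, T) = √(T² + t²)
f(5, -8)*125 - 152 = √((-8)² + 5²)*125 - 152 = √(64 + 25)*125 - 152 = √89*125 - 152 = 125*√89 - 152 = -152 + 125*√89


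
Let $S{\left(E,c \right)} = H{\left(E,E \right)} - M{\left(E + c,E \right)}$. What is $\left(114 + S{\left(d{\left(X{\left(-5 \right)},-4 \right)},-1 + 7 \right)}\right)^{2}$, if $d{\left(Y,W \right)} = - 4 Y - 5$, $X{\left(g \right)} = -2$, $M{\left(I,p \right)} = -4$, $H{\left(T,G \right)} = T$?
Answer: $14641$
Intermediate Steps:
$d{\left(Y,W \right)} = -5 - 4 Y$ ($d{\left(Y,W \right)} = - 4 Y - 5 = -5 - 4 Y$)
$S{\left(E,c \right)} = 4 + E$ ($S{\left(E,c \right)} = E - -4 = E + 4 = 4 + E$)
$\left(114 + S{\left(d{\left(X{\left(-5 \right)},-4 \right)},-1 + 7 \right)}\right)^{2} = \left(114 + \left(4 - -3\right)\right)^{2} = \left(114 + \left(4 + \left(-5 + 8\right)\right)\right)^{2} = \left(114 + \left(4 + 3\right)\right)^{2} = \left(114 + 7\right)^{2} = 121^{2} = 14641$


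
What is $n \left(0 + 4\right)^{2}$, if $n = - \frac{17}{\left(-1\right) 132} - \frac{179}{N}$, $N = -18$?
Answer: $\frac{15956}{99} \approx 161.17$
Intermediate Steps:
$n = \frac{3989}{396}$ ($n = - \frac{17}{\left(-1\right) 132} - \frac{179}{-18} = - \frac{17}{-132} - - \frac{179}{18} = \left(-17\right) \left(- \frac{1}{132}\right) + \frac{179}{18} = \frac{17}{132} + \frac{179}{18} = \frac{3989}{396} \approx 10.073$)
$n \left(0 + 4\right)^{2} = \frac{3989 \left(0 + 4\right)^{2}}{396} = \frac{3989 \cdot 4^{2}}{396} = \frac{3989}{396} \cdot 16 = \frac{15956}{99}$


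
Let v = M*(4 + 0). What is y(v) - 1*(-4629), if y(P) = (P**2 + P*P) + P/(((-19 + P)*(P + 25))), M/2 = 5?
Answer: 2137325/273 ≈ 7829.0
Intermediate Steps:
M = 10 (M = 2*5 = 10)
v = 40 (v = 10*(4 + 0) = 10*4 = 40)
y(P) = 2*P**2 + P/((-19 + P)*(25 + P)) (y(P) = (P**2 + P**2) + P/(((-19 + P)*(25 + P))) = 2*P**2 + P*(1/((-19 + P)*(25 + P))) = 2*P**2 + P/((-19 + P)*(25 + P)))
y(v) - 1*(-4629) = 40*(1 - 950*40 + 2*40**3 + 12*40**2)/(-475 + 40**2 + 6*40) - 1*(-4629) = 40*(1 - 38000 + 2*64000 + 12*1600)/(-475 + 1600 + 240) + 4629 = 40*(1 - 38000 + 128000 + 19200)/1365 + 4629 = 40*(1/1365)*109201 + 4629 = 873608/273 + 4629 = 2137325/273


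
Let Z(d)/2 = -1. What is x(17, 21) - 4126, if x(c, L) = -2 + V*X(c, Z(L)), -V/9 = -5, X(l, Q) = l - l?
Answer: -4128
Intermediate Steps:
Z(d) = -2 (Z(d) = 2*(-1) = -2)
X(l, Q) = 0
V = 45 (V = -9*(-5) = 45)
x(c, L) = -2 (x(c, L) = -2 + 45*0 = -2 + 0 = -2)
x(17, 21) - 4126 = -2 - 4126 = -4128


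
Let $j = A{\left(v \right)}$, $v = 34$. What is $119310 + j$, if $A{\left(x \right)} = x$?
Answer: $119344$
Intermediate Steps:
$j = 34$
$119310 + j = 119310 + 34 = 119344$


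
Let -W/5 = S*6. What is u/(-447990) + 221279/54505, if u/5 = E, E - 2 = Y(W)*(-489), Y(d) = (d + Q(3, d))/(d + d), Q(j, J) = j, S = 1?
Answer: 79352162629/19534155960 ≈ 4.0622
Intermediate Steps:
W = -30 (W = -5*6 = -30)
Y(d) = (3 + d)/(2*d) (Y(d) = (d + 3)/(d + d) = (3 + d)/((2*d)) = (3 + d)*(1/(2*d)) = (3 + d)/(2*d))
E = -4361/20 (E = 2 + ((½)*(3 - 30)/(-30))*(-489) = 2 + ((½)*(-1/30)*(-27))*(-489) = 2 + (9/20)*(-489) = 2 - 4401/20 = -4361/20 ≈ -218.05)
u = -4361/4 (u = 5*(-4361/20) = -4361/4 ≈ -1090.3)
u/(-447990) + 221279/54505 = -4361/4/(-447990) + 221279/54505 = -4361/4*(-1/447990) + 221279*(1/54505) = 4361/1791960 + 221279/54505 = 79352162629/19534155960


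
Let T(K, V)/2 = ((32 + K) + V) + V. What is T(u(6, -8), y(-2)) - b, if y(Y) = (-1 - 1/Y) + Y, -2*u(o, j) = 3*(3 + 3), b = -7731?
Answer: 7767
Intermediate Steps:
u(o, j) = -9 (u(o, j) = -3*(3 + 3)/2 = -3*6/2 = -1/2*18 = -9)
y(Y) = -1 + Y - 1/Y
T(K, V) = 64 + 2*K + 4*V (T(K, V) = 2*(((32 + K) + V) + V) = 2*((32 + K + V) + V) = 2*(32 + K + 2*V) = 64 + 2*K + 4*V)
T(u(6, -8), y(-2)) - b = (64 + 2*(-9) + 4*(-1 - 2 - 1/(-2))) - 1*(-7731) = (64 - 18 + 4*(-1 - 2 - 1*(-1/2))) + 7731 = (64 - 18 + 4*(-1 - 2 + 1/2)) + 7731 = (64 - 18 + 4*(-5/2)) + 7731 = (64 - 18 - 10) + 7731 = 36 + 7731 = 7767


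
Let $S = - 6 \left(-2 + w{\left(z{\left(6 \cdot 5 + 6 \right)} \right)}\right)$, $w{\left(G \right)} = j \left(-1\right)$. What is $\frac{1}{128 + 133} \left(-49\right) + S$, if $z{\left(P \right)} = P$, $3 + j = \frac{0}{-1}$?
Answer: $- \frac{1615}{261} \approx -6.1877$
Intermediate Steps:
$j = -3$ ($j = -3 + \frac{0}{-1} = -3 + 0 \left(-1\right) = -3 + 0 = -3$)
$w{\left(G \right)} = 3$ ($w{\left(G \right)} = \left(-3\right) \left(-1\right) = 3$)
$S = -6$ ($S = - 6 \left(-2 + 3\right) = \left(-6\right) 1 = -6$)
$\frac{1}{128 + 133} \left(-49\right) + S = \frac{1}{128 + 133} \left(-49\right) - 6 = \frac{1}{261} \left(-49\right) - 6 = - \frac{49}{261} - 6 = - \frac{1615}{261}$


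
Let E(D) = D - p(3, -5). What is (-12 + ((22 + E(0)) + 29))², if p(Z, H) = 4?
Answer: 1225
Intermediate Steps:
E(D) = -4 + D (E(D) = D - 1*4 = D - 4 = -4 + D)
(-12 + ((22 + E(0)) + 29))² = (-12 + ((22 + (-4 + 0)) + 29))² = (-12 + ((22 - 4) + 29))² = (-12 + (18 + 29))² = (-12 + 47)² = 35² = 1225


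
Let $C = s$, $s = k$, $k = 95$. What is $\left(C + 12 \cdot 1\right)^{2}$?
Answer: $11449$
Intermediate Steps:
$s = 95$
$C = 95$
$\left(C + 12 \cdot 1\right)^{2} = \left(95 + 12 \cdot 1\right)^{2} = \left(95 + 12\right)^{2} = 107^{2} = 11449$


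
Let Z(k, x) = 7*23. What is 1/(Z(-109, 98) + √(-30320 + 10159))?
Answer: 161/46082 - I*√20161/46082 ≈ 0.0034938 - 0.0030812*I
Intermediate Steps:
Z(k, x) = 161
1/(Z(-109, 98) + √(-30320 + 10159)) = 1/(161 + √(-30320 + 10159)) = 1/(161 + √(-20161)) = 1/(161 + I*√20161)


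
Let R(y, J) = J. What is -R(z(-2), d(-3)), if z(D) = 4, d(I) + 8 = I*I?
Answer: -1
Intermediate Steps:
d(I) = -8 + I² (d(I) = -8 + I*I = -8 + I²)
-R(z(-2), d(-3)) = -(-8 + (-3)²) = -(-8 + 9) = -1*1 = -1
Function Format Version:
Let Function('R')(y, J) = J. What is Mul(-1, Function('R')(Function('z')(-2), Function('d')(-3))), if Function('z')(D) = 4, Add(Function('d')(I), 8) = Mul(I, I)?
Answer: -1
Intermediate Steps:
Function('d')(I) = Add(-8, Pow(I, 2)) (Function('d')(I) = Add(-8, Mul(I, I)) = Add(-8, Pow(I, 2)))
Mul(-1, Function('R')(Function('z')(-2), Function('d')(-3))) = Mul(-1, Add(-8, Pow(-3, 2))) = Mul(-1, Add(-8, 9)) = Mul(-1, 1) = -1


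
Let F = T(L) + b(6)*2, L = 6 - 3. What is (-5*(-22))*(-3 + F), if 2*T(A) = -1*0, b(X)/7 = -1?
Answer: -1870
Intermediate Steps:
b(X) = -7 (b(X) = 7*(-1) = -7)
L = 3
T(A) = 0 (T(A) = (-1*0)/2 = (½)*0 = 0)
F = -14 (F = 0 - 7*2 = 0 - 14 = -14)
(-5*(-22))*(-3 + F) = (-5*(-22))*(-3 - 14) = 110*(-17) = -1870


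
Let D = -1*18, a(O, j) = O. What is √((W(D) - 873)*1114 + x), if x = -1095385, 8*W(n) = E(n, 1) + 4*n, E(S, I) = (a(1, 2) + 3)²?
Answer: I*√2075705 ≈ 1440.7*I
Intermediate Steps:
D = -18
E(S, I) = 16 (E(S, I) = (1 + 3)² = 4² = 16)
W(n) = 2 + n/2 (W(n) = (16 + 4*n)/8 = 2 + n/2)
√((W(D) - 873)*1114 + x) = √(((2 + (½)*(-18)) - 873)*1114 - 1095385) = √(((2 - 9) - 873)*1114 - 1095385) = √((-7 - 873)*1114 - 1095385) = √(-880*1114 - 1095385) = √(-980320 - 1095385) = √(-2075705) = I*√2075705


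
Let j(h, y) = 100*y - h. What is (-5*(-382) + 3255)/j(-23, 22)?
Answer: 5165/2223 ≈ 2.3234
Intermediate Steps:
j(h, y) = -h + 100*y
(-5*(-382) + 3255)/j(-23, 22) = (-5*(-382) + 3255)/(-1*(-23) + 100*22) = (1910 + 3255)/(23 + 2200) = 5165/2223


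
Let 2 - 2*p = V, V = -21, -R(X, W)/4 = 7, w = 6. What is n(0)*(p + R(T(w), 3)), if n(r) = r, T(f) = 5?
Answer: 0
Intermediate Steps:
R(X, W) = -28 (R(X, W) = -4*7 = -28)
p = 23/2 (p = 1 - 1/2*(-21) = 1 + 21/2 = 23/2 ≈ 11.500)
n(0)*(p + R(T(w), 3)) = 0*(23/2 - 28) = 0*(-33/2) = 0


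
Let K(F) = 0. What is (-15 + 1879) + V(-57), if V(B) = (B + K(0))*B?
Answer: 5113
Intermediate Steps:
V(B) = B² (V(B) = (B + 0)*B = B*B = B²)
(-15 + 1879) + V(-57) = (-15 + 1879) + (-57)² = 1864 + 3249 = 5113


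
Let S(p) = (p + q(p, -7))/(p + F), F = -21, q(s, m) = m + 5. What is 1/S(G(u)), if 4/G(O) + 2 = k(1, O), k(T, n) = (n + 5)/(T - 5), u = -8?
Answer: 121/26 ≈ 4.6538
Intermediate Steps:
q(s, m) = 5 + m
k(T, n) = (5 + n)/(-5 + T)
G(O) = 4/(-13/4 - O/4) (G(O) = 4/(-2 + (5 + O)/(-5 + 1)) = 4/(-2 + (5 + O)/(-4)) = 4/(-2 - (5 + O)/4) = 4/(-2 + (-5/4 - O/4)) = 4/(-13/4 - O/4))
S(p) = (-2 + p)/(-21 + p) (S(p) = (p + (5 - 7))/(p - 21) = (p - 2)/(-21 + p) = (-2 + p)/(-21 + p))
1/S(G(u)) = 1/((-2 + 16/(-13 - 1*(-8)))/(-21 + 16/(-13 - 1*(-8)))) = 1/((-2 + 16/(-13 + 8))/(-21 + 16/(-13 + 8))) = 1/((-2 + 16/(-5))/(-21 + 16/(-5))) = 1/((-2 + 16*(-1/5))/(-21 + 16*(-1/5))) = 1/((-2 - 16/5)/(-21 - 16/5)) = 1/(-26/5/(-121/5)) = 1/(-5/121*(-26/5)) = 1/(26/121) = 121/26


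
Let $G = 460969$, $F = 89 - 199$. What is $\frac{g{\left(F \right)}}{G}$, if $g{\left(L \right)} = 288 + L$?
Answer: $\frac{178}{460969} \approx 0.00038614$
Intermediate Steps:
$F = -110$ ($F = 89 - 199 = -110$)
$\frac{g{\left(F \right)}}{G} = \frac{288 - 110}{460969} = 178 \cdot \frac{1}{460969} = \frac{178}{460969}$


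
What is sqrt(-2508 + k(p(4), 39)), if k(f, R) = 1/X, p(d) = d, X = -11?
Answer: I*sqrt(303479)/11 ≈ 50.081*I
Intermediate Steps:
k(f, R) = -1/11 (k(f, R) = 1/(-11) = -1/11)
sqrt(-2508 + k(p(4), 39)) = sqrt(-2508 - 1/11) = sqrt(-27589/11) = I*sqrt(303479)/11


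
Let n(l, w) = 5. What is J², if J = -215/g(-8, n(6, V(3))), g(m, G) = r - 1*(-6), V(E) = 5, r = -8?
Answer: 46225/4 ≈ 11556.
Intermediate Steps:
g(m, G) = -2 (g(m, G) = -8 - 1*(-6) = -8 + 6 = -2)
J = 215/2 (J = -215/(-2) = -215*(-½) = 215/2 ≈ 107.50)
J² = (215/2)² = 46225/4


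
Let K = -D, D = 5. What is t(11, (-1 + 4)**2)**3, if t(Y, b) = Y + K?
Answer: 216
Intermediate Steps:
K = -5 (K = -1*5 = -5)
t(Y, b) = -5 + Y (t(Y, b) = Y - 5 = -5 + Y)
t(11, (-1 + 4)**2)**3 = (-5 + 11)**3 = 6**3 = 216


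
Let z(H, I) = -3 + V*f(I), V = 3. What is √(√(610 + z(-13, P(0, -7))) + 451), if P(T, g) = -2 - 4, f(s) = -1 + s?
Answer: √(451 + √586) ≈ 21.799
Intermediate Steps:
P(T, g) = -6
z(H, I) = -6 + 3*I (z(H, I) = -3 + 3*(-1 + I) = -3 + (-3 + 3*I) = -6 + 3*I)
√(√(610 + z(-13, P(0, -7))) + 451) = √(√(610 + (-6 + 3*(-6))) + 451) = √(√(610 + (-6 - 18)) + 451) = √(√(610 - 24) + 451) = √(√586 + 451) = √(451 + √586)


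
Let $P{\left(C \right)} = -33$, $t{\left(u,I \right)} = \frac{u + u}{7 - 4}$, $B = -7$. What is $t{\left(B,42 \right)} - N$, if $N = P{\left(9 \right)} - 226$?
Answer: $\frac{763}{3} \approx 254.33$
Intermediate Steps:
$t{\left(u,I \right)} = \frac{2 u}{3}$
$N = -259$ ($N = -33 - 226 = -259$)
$t{\left(B,42 \right)} - N = \frac{2}{3} \left(-7\right) - -259 = - \frac{14}{3} + 259 = \frac{763}{3}$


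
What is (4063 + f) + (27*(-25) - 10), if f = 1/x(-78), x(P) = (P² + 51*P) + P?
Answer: 6850585/2028 ≈ 3378.0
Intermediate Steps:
x(P) = P² + 52*P
f = 1/2028 (f = 1/(-78*(52 - 78)) = 1/(-78*(-26)) = 1/2028 ≈ 0.00049310)
(4063 + f) + (27*(-25) - 10) = (4063 + 1/2028) + (27*(-25) - 10) = 8239765/2028 + (-675 - 10) = 8239765/2028 - 685 = 6850585/2028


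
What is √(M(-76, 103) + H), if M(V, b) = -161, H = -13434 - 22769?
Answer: 2*I*√9091 ≈ 190.69*I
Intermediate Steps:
H = -36203
√(M(-76, 103) + H) = √(-161 - 36203) = √(-36364) = 2*I*√9091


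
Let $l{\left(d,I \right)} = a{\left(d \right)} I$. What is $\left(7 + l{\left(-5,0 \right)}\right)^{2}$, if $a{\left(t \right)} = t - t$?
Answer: $49$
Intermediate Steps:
$a{\left(t \right)} = 0$
$l{\left(d,I \right)} = 0$ ($l{\left(d,I \right)} = 0 I = 0$)
$\left(7 + l{\left(-5,0 \right)}\right)^{2} = \left(7 + 0\right)^{2} = 7^{2} = 49$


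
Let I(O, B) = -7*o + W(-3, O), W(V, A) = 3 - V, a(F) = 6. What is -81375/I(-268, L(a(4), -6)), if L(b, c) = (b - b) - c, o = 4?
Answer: 81375/22 ≈ 3698.9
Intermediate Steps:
L(b, c) = -c (L(b, c) = 0 - c = -c)
I(O, B) = -22 (I(O, B) = -7*4 + (3 - 1*(-3)) = -28 + (3 + 3) = -28 + 6 = -22)
-81375/I(-268, L(a(4), -6)) = -81375/(-22) = -81375*(-1/22) = 81375/22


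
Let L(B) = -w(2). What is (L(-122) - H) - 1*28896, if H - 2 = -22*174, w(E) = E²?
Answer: -25074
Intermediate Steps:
H = -3826 (H = 2 - 22*174 = 2 - 3828 = -3826)
L(B) = -4 (L(B) = -1*2² = -1*4 = -4)
(L(-122) - H) - 1*28896 = (-4 - 1*(-3826)) - 1*28896 = (-4 + 3826) - 28896 = 3822 - 28896 = -25074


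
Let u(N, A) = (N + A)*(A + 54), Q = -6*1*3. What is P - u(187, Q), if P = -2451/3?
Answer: -6901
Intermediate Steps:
Q = -18 (Q = -6*3 = -18)
u(N, A) = (54 + A)*(A + N) (u(N, A) = (A + N)*(54 + A) = (54 + A)*(A + N))
P = -817 (P = (⅓)*(-2451) = -817)
P - u(187, Q) = -817 - ((-18)² + 54*(-18) + 54*187 - 18*187) = -817 - (324 - 972 + 10098 - 3366) = -817 - 1*6084 = -817 - 6084 = -6901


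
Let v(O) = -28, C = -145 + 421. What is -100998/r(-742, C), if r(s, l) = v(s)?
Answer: 50499/14 ≈ 3607.1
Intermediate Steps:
C = 276
r(s, l) = -28
-100998/r(-742, C) = -100998/(-28) = -100998*(-1/28) = 50499/14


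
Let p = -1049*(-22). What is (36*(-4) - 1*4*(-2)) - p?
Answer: -23214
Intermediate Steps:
p = 23078
(36*(-4) - 1*4*(-2)) - p = (36*(-4) - 1*4*(-2)) - 1*23078 = (-144 - 4*(-2)) - 23078 = (-144 + 8) - 23078 = -136 - 23078 = -23214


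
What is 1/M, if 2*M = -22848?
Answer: -1/11424 ≈ -8.7535e-5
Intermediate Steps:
M = -11424 (M = (1/2)*(-22848) = -11424)
1/M = 1/(-11424) = -1/11424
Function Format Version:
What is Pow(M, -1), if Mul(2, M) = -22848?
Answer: Rational(-1, 11424) ≈ -8.7535e-5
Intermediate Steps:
M = -11424 (M = Mul(Rational(1, 2), -22848) = -11424)
Pow(M, -1) = Pow(-11424, -1) = Rational(-1, 11424)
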